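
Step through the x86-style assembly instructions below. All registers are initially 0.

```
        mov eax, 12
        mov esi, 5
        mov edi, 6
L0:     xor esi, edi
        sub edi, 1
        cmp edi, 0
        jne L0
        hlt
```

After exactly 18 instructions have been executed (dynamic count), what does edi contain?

after mov eax, 12: eax=12
after mov esi, 5: esi=5
after mov edi, 6: edi=6
after xor esi, edi: esi=5^6=3
after sub edi, 1: edi=6-1=5
cmp edi, 0  (cmp 5,0)
jne L0: taken
after xor esi, edi: esi=3^5=6
after sub edi, 1: edi=5-1=4
cmp edi, 0  (cmp 4,0)
jne L0: taken
after xor esi, edi: esi=6^4=2
after sub edi, 1: edi=4-1=3
cmp edi, 0  (cmp 3,0)
jne L0: taken
after xor esi, edi: esi=2^3=1
after sub edi, 1: edi=3-1=2
cmp edi, 0  (cmp 2,0)
After step 18: edi = 2.

2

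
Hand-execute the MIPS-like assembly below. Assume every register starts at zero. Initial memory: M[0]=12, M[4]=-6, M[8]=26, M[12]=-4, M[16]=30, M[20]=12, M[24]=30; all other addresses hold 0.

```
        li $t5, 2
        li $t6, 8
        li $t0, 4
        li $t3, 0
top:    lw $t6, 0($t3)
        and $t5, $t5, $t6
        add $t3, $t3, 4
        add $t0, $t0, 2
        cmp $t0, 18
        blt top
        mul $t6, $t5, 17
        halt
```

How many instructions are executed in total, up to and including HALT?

48

after li $t5, 2: $t5=2
after li $t6, 8: $t6=8
after li $t0, 4: $t0=4
after li $t3, 0: $t3=0
after lw $t6, 0($t3): $t6=M[0]=12
after and $t5, $t5, $t6: $t5=2&12=0
after add $t3, $t3, 4: $t3=0+4=4
after add $t0, $t0, 2: $t0=4+2=6
cmp $t0, 18  (cmp 6,18)
blt top: taken
after lw $t6, 0($t3): $t6=M[4]=-6
after and $t5, $t5, $t6: $t5=0&(-6)=0
after add $t3, $t3, 4: $t3=4+4=8
after add $t0, $t0, 2: $t0=6+2=8
cmp $t0, 18  (cmp 8,18)
blt top: taken
after lw $t6, 0($t3): $t6=M[8]=26
after and $t5, $t5, $t6: $t5=0&26=0
after add $t3, $t3, 4: $t3=8+4=12
after add $t0, $t0, 2: $t0=8+2=10
cmp $t0, 18  (cmp 10,18)
blt top: taken
after lw $t6, 0($t3): $t6=M[12]=-4
after and $t5, $t5, $t6: $t5=0&(-4)=0
after add $t3, $t3, 4: $t3=12+4=16
after add $t0, $t0, 2: $t0=10+2=12
cmp $t0, 18  (cmp 12,18)
blt top: taken
after lw $t6, 0($t3): $t6=M[16]=30
after and $t5, $t5, $t6: $t5=0&30=0
after add $t3, $t3, 4: $t3=16+4=20
after add $t0, $t0, 2: $t0=12+2=14
cmp $t0, 18  (cmp 14,18)
blt top: taken
after lw $t6, 0($t3): $t6=M[20]=12
after and $t5, $t5, $t6: $t5=0&12=0
after add $t3, $t3, 4: $t3=20+4=24
after add $t0, $t0, 2: $t0=14+2=16
cmp $t0, 18  (cmp 16,18)
blt top: taken
after lw $t6, 0($t3): $t6=M[24]=30
after and $t5, $t5, $t6: $t5=0&30=0
after add $t3, $t3, 4: $t3=24+4=28
after add $t0, $t0, 2: $t0=16+2=18
cmp $t0, 18  (cmp 18,18)
blt top: not taken
after mul $t6, $t5, 17: $t6=0*17=0
halt.
Total executed instructions: 48.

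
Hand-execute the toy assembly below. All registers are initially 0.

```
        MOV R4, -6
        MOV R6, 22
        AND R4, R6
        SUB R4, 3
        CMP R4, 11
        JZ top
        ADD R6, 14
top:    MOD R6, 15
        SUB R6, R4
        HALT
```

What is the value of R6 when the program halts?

-9

after MOV R4, -6: R4=-6
after MOV R6, 22: R6=22
after AND R4, R6: R4=(-6)&22=18
after SUB R4, 3: R4=18-3=15
CMP R4, 11  (cmp 15,11)
JZ top: not taken
after ADD R6, 14: R6=22+14=36
after MOD R6, 15: R6=36%15=6
after SUB R6, R4: R6=6-15=-9
halt.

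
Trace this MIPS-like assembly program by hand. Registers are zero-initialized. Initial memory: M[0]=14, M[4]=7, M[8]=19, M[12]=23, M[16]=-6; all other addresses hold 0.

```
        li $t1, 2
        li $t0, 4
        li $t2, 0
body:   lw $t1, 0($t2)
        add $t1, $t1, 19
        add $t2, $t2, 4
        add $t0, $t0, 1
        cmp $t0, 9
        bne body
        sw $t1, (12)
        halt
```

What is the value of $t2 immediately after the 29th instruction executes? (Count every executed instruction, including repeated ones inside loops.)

16

$t1=2
$t0=4
$t2=0
$t1=M[0]=14
$t1=14+19=33
$t2=0+4=4
$t0=4+1=5
cmp $t0, 9  (cmp 5,9)
bne body: taken
$t1=M[4]=7
$t1=7+19=26
$t2=4+4=8
$t0=5+1=6
cmp $t0, 9  (cmp 6,9)
bne body: taken
$t1=M[8]=19
$t1=19+19=38
$t2=8+4=12
$t0=6+1=7
cmp $t0, 9  (cmp 7,9)
bne body: taken
$t1=M[12]=23
$t1=23+19=42
$t2=12+4=16
$t0=7+1=8
cmp $t0, 9  (cmp 8,9)
bne body: taken
$t1=M[16]=-6
$t1=(-6)+19=13
After step 29: $t2 = 16.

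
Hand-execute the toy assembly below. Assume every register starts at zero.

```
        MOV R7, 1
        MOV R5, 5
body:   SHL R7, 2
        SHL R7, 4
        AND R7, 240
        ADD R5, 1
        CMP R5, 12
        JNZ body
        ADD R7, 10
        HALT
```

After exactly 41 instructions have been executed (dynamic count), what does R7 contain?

0

R7=1
R5=5
R7=1<<2=4
R7=4<<4=64
R7=64&240=64
R5=5+1=6
CMP R5, 12  (cmp 6,12)
JNZ body: taken
R7=64<<2=256
R7=256<<4=4096
R7=4096&240=0
R5=6+1=7
CMP R5, 12  (cmp 7,12)
JNZ body: taken
R7=0<<2=0
R7=0<<4=0
R7=0&240=0
R5=7+1=8
CMP R5, 12  (cmp 8,12)
JNZ body: taken
R7=0<<2=0
R7=0<<4=0
R7=0&240=0
R5=8+1=9
CMP R5, 12  (cmp 9,12)
JNZ body: taken
R7=0<<2=0
R7=0<<4=0
R7=0&240=0
R5=9+1=10
CMP R5, 12  (cmp 10,12)
JNZ body: taken
R7=0<<2=0
R7=0<<4=0
R7=0&240=0
R5=10+1=11
CMP R5, 12  (cmp 11,12)
JNZ body: taken
R7=0<<2=0
R7=0<<4=0
R7=0&240=0
After step 41: R7 = 0.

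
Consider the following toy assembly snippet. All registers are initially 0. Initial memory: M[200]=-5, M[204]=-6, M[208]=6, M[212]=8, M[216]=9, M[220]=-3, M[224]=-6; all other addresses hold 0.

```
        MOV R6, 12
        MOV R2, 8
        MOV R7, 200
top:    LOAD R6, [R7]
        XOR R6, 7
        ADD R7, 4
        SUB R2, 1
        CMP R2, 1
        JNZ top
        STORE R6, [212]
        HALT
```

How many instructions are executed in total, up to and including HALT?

after MOV R6, 12: R6=12
after MOV R2, 8: R2=8
after MOV R7, 200: R7=200
after LOAD R6, [R7]: R6=M[200]=-5
after XOR R6, 7: R6=(-5)^7=-4
after ADD R7, 4: R7=200+4=204
after SUB R2, 1: R2=8-1=7
CMP R2, 1  (cmp 7,1)
JNZ top: taken
after LOAD R6, [R7]: R6=M[204]=-6
after XOR R6, 7: R6=(-6)^7=-3
after ADD R7, 4: R7=204+4=208
after SUB R2, 1: R2=7-1=6
CMP R2, 1  (cmp 6,1)
JNZ top: taken
after LOAD R6, [R7]: R6=M[208]=6
after XOR R6, 7: R6=6^7=1
after ADD R7, 4: R7=208+4=212
after SUB R2, 1: R2=6-1=5
CMP R2, 1  (cmp 5,1)
JNZ top: taken
after LOAD R6, [R7]: R6=M[212]=8
after XOR R6, 7: R6=8^7=15
after ADD R7, 4: R7=212+4=216
after SUB R2, 1: R2=5-1=4
CMP R2, 1  (cmp 4,1)
JNZ top: taken
after LOAD R6, [R7]: R6=M[216]=9
after XOR R6, 7: R6=9^7=14
after ADD R7, 4: R7=216+4=220
after SUB R2, 1: R2=4-1=3
CMP R2, 1  (cmp 3,1)
JNZ top: taken
after LOAD R6, [R7]: R6=M[220]=-3
after XOR R6, 7: R6=(-3)^7=-6
after ADD R7, 4: R7=220+4=224
after SUB R2, 1: R2=3-1=2
CMP R2, 1  (cmp 2,1)
JNZ top: taken
after LOAD R6, [R7]: R6=M[224]=-6
after XOR R6, 7: R6=(-6)^7=-3
after ADD R7, 4: R7=224+4=228
after SUB R2, 1: R2=2-1=1
CMP R2, 1  (cmp 1,1)
JNZ top: not taken
STORE R6, [212] → M[212]=-3
halt.
Total executed instructions: 47.

47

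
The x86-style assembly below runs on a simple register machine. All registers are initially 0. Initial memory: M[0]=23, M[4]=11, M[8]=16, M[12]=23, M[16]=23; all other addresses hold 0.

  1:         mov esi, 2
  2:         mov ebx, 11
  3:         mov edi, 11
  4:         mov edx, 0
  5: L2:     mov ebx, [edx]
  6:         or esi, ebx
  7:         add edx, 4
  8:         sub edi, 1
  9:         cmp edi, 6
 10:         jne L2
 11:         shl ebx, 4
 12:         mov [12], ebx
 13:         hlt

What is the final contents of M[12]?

368

after mov esi, 2: esi=2
after mov ebx, 11: ebx=11
after mov edi, 11: edi=11
after mov edx, 0: edx=0
after mov ebx, [edx]: ebx=M[0]=23
after or esi, ebx: esi=2|23=23
after add edx, 4: edx=0+4=4
after sub edi, 1: edi=11-1=10
cmp edi, 6  (cmp 10,6)
jne L2: taken
after mov ebx, [edx]: ebx=M[4]=11
after or esi, ebx: esi=23|11=31
after add edx, 4: edx=4+4=8
after sub edi, 1: edi=10-1=9
cmp edi, 6  (cmp 9,6)
jne L2: taken
after mov ebx, [edx]: ebx=M[8]=16
after or esi, ebx: esi=31|16=31
after add edx, 4: edx=8+4=12
after sub edi, 1: edi=9-1=8
cmp edi, 6  (cmp 8,6)
jne L2: taken
after mov ebx, [edx]: ebx=M[12]=23
after or esi, ebx: esi=31|23=31
after add edx, 4: edx=12+4=16
after sub edi, 1: edi=8-1=7
cmp edi, 6  (cmp 7,6)
jne L2: taken
after mov ebx, [edx]: ebx=M[16]=23
after or esi, ebx: esi=31|23=31
after add edx, 4: edx=16+4=20
after sub edi, 1: edi=7-1=6
cmp edi, 6  (cmp 6,6)
jne L2: not taken
after shl ebx, 4: ebx=23<<4=368
mov [12], ebx → M[12]=368
halt.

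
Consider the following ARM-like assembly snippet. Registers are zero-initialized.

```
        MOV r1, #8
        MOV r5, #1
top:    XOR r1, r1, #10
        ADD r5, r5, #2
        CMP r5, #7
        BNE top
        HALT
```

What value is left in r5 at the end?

7

r1=8
r5=1
r1=8^10=2
r5=1+2=3
CMP r5, #7  (cmp 3,7)
BNE top: taken
r1=2^10=8
r5=3+2=5
CMP r5, #7  (cmp 5,7)
BNE top: taken
r1=8^10=2
r5=5+2=7
CMP r5, #7  (cmp 7,7)
BNE top: not taken
halt.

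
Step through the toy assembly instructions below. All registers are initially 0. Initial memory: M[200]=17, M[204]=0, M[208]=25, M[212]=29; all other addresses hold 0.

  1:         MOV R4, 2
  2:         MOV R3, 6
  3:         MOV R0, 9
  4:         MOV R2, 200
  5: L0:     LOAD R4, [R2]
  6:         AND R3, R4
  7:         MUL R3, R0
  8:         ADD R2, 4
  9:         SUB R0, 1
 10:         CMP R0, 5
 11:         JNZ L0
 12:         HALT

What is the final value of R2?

216

MOV R4, 2 → R4=2
MOV R3, 6 → R3=6
MOV R0, 9 → R0=9
MOV R2, 200 → R2=200
LOAD R4, [R2] → R4=M[200]=17
AND R3, R4 → R3=6&17=0
MUL R3, R0 → R3=0*9=0
ADD R2, 4 → R2=200+4=204
SUB R0, 1 → R0=9-1=8
CMP R0, 5  (cmp 8,5)
JNZ L0: taken
LOAD R4, [R2] → R4=M[204]=0
AND R3, R4 → R3=0&0=0
MUL R3, R0 → R3=0*8=0
ADD R2, 4 → R2=204+4=208
SUB R0, 1 → R0=8-1=7
CMP R0, 5  (cmp 7,5)
JNZ L0: taken
LOAD R4, [R2] → R4=M[208]=25
AND R3, R4 → R3=0&25=0
MUL R3, R0 → R3=0*7=0
ADD R2, 4 → R2=208+4=212
SUB R0, 1 → R0=7-1=6
CMP R0, 5  (cmp 6,5)
JNZ L0: taken
LOAD R4, [R2] → R4=M[212]=29
AND R3, R4 → R3=0&29=0
MUL R3, R0 → R3=0*6=0
ADD R2, 4 → R2=212+4=216
SUB R0, 1 → R0=6-1=5
CMP R0, 5  (cmp 5,5)
JNZ L0: not taken
halt.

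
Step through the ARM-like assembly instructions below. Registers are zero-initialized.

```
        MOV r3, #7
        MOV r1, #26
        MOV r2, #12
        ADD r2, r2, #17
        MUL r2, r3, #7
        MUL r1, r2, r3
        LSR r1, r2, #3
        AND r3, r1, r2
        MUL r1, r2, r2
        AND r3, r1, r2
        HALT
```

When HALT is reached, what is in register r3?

after MOV r3, #7: r3=7
after MOV r1, #26: r1=26
after MOV r2, #12: r2=12
after ADD r2, r2, #17: r2=12+17=29
after MUL r2, r3, #7: r2=7*7=49
after MUL r1, r2, r3: r1=49*7=343
after LSR r1, r2, #3: r1=49>>3=6
after AND r3, r1, r2: r3=6&49=0
after MUL r1, r2, r2: r1=49*49=2401
after AND r3, r1, r2: r3=2401&49=33
halt.

33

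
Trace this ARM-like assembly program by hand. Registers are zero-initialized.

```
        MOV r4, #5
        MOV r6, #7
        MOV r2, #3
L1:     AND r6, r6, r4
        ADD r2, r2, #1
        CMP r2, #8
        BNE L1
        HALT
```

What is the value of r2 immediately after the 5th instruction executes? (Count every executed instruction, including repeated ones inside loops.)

r4=5
r6=7
r2=3
r6=7&5=5
r2=3+1=4
After step 5: r2 = 4.

4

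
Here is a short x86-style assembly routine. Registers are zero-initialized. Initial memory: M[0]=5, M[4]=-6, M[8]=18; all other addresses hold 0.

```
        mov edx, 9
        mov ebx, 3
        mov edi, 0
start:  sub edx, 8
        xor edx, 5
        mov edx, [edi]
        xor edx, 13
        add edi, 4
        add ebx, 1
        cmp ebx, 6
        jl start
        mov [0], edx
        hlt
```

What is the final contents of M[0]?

mov edx, 9 → edx=9
mov ebx, 3 → ebx=3
mov edi, 0 → edi=0
sub edx, 8 → edx=9-8=1
xor edx, 5 → edx=1^5=4
mov edx, [edi] → edx=M[0]=5
xor edx, 13 → edx=5^13=8
add edi, 4 → edi=0+4=4
add ebx, 1 → ebx=3+1=4
cmp ebx, 6  (cmp 4,6)
jl start: taken
sub edx, 8 → edx=8-8=0
xor edx, 5 → edx=0^5=5
mov edx, [edi] → edx=M[4]=-6
xor edx, 13 → edx=(-6)^13=-9
add edi, 4 → edi=4+4=8
add ebx, 1 → ebx=4+1=5
cmp ebx, 6  (cmp 5,6)
jl start: taken
sub edx, 8 → edx=(-9)-8=-17
xor edx, 5 → edx=(-17)^5=-22
mov edx, [edi] → edx=M[8]=18
xor edx, 13 → edx=18^13=31
add edi, 4 → edi=8+4=12
add ebx, 1 → ebx=5+1=6
cmp ebx, 6  (cmp 6,6)
jl start: not taken
mov [0], edx → M[0]=31
halt.

31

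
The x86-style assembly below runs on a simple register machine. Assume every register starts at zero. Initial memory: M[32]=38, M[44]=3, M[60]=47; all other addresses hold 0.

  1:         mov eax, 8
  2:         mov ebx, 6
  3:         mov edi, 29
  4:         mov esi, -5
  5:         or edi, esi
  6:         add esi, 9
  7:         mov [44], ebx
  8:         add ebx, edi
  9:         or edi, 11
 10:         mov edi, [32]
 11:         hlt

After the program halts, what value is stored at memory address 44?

eax=8
ebx=6
edi=29
esi=-5
edi=29|(-5)=-1
esi=(-5)+9=4
mov [44], ebx → M[44]=6
ebx=6+(-1)=5
edi=(-1)|11=-1
edi=M[32]=38
halt.

6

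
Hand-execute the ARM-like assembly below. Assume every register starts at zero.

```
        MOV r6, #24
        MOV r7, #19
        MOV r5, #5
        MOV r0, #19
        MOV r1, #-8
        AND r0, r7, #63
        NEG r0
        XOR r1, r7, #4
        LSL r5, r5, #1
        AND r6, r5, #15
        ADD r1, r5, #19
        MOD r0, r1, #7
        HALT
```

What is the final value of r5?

10

r6=24
r7=19
r5=5
r0=19
r1=-8
r0=19&63=19
r0=-(19)=-19
r1=19^4=23
r5=5<<1=10
r6=10&15=10
r1=10+19=29
r0=29%7=1
halt.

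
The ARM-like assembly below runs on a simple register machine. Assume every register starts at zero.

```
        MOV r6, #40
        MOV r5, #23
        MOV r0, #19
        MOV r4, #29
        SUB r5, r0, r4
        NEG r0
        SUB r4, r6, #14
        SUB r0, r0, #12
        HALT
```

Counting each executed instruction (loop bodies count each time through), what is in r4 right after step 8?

26

r6=40
r5=23
r0=19
r4=29
r5=19-29=-10
r0=-(19)=-19
r4=40-14=26
r0=(-19)-12=-31
After step 8: r4 = 26.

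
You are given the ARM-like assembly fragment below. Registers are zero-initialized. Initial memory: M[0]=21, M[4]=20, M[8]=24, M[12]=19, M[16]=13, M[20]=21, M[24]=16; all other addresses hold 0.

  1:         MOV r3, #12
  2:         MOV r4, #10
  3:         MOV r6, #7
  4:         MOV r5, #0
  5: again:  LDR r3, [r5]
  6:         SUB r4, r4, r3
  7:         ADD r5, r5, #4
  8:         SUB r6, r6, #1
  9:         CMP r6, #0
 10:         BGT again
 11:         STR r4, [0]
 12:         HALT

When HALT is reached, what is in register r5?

28

MOV r3, #12 → r3=12
MOV r4, #10 → r4=10
MOV r6, #7 → r6=7
MOV r5, #0 → r5=0
LDR r3, [r5] → r3=M[0]=21
SUB r4, r4, r3 → r4=10-21=-11
ADD r5, r5, #4 → r5=0+4=4
SUB r6, r6, #1 → r6=7-1=6
CMP r6, #0  (cmp 6,0)
BGT again: taken
LDR r3, [r5] → r3=M[4]=20
SUB r4, r4, r3 → r4=(-11)-20=-31
ADD r5, r5, #4 → r5=4+4=8
SUB r6, r6, #1 → r6=6-1=5
CMP r6, #0  (cmp 5,0)
BGT again: taken
LDR r3, [r5] → r3=M[8]=24
SUB r4, r4, r3 → r4=(-31)-24=-55
ADD r5, r5, #4 → r5=8+4=12
SUB r6, r6, #1 → r6=5-1=4
CMP r6, #0  (cmp 4,0)
BGT again: taken
LDR r3, [r5] → r3=M[12]=19
SUB r4, r4, r3 → r4=(-55)-19=-74
ADD r5, r5, #4 → r5=12+4=16
SUB r6, r6, #1 → r6=4-1=3
CMP r6, #0  (cmp 3,0)
BGT again: taken
LDR r3, [r5] → r3=M[16]=13
SUB r4, r4, r3 → r4=(-74)-13=-87
ADD r5, r5, #4 → r5=16+4=20
SUB r6, r6, #1 → r6=3-1=2
CMP r6, #0  (cmp 2,0)
BGT again: taken
LDR r3, [r5] → r3=M[20]=21
SUB r4, r4, r3 → r4=(-87)-21=-108
ADD r5, r5, #4 → r5=20+4=24
SUB r6, r6, #1 → r6=2-1=1
CMP r6, #0  (cmp 1,0)
BGT again: taken
LDR r3, [r5] → r3=M[24]=16
SUB r4, r4, r3 → r4=(-108)-16=-124
ADD r5, r5, #4 → r5=24+4=28
SUB r6, r6, #1 → r6=1-1=0
CMP r6, #0  (cmp 0,0)
BGT again: not taken
STR r4, [0] → M[0]=-124
halt.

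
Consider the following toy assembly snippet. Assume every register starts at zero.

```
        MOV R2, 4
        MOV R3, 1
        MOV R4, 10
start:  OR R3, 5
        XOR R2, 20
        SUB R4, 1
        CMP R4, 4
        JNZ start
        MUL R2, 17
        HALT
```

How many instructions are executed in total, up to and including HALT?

R2=4
R3=1
R4=10
R3=1|5=5
R2=4^20=16
R4=10-1=9
CMP R4, 4  (cmp 9,4)
JNZ start: taken
R3=5|5=5
R2=16^20=4
R4=9-1=8
CMP R4, 4  (cmp 8,4)
JNZ start: taken
R3=5|5=5
R2=4^20=16
R4=8-1=7
CMP R4, 4  (cmp 7,4)
JNZ start: taken
R3=5|5=5
R2=16^20=4
R4=7-1=6
CMP R4, 4  (cmp 6,4)
JNZ start: taken
R3=5|5=5
R2=4^20=16
R4=6-1=5
CMP R4, 4  (cmp 5,4)
JNZ start: taken
R3=5|5=5
R2=16^20=4
R4=5-1=4
CMP R4, 4  (cmp 4,4)
JNZ start: not taken
R2=4*17=68
halt.
Total executed instructions: 35.

35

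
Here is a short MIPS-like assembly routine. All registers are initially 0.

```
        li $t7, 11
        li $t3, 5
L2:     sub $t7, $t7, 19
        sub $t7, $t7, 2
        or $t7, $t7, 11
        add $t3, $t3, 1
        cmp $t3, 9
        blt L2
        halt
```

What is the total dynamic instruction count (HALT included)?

27

after li $t7, 11: $t7=11
after li $t3, 5: $t3=5
after sub $t7, $t7, 19: $t7=11-19=-8
after sub $t7, $t7, 2: $t7=(-8)-2=-10
after or $t7, $t7, 11: $t7=(-10)|11=-1
after add $t3, $t3, 1: $t3=5+1=6
cmp $t3, 9  (cmp 6,9)
blt L2: taken
after sub $t7, $t7, 19: $t7=(-1)-19=-20
after sub $t7, $t7, 2: $t7=(-20)-2=-22
after or $t7, $t7, 11: $t7=(-22)|11=-21
after add $t3, $t3, 1: $t3=6+1=7
cmp $t3, 9  (cmp 7,9)
blt L2: taken
after sub $t7, $t7, 19: $t7=(-21)-19=-40
after sub $t7, $t7, 2: $t7=(-40)-2=-42
after or $t7, $t7, 11: $t7=(-42)|11=-33
after add $t3, $t3, 1: $t3=7+1=8
cmp $t3, 9  (cmp 8,9)
blt L2: taken
after sub $t7, $t7, 19: $t7=(-33)-19=-52
after sub $t7, $t7, 2: $t7=(-52)-2=-54
after or $t7, $t7, 11: $t7=(-54)|11=-53
after add $t3, $t3, 1: $t3=8+1=9
cmp $t3, 9  (cmp 9,9)
blt L2: not taken
halt.
Total executed instructions: 27.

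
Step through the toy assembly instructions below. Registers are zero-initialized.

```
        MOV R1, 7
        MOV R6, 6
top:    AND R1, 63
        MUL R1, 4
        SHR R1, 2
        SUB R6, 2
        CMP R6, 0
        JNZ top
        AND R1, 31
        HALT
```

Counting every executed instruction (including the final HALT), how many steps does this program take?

22

MOV R1, 7 → R1=7
MOV R6, 6 → R6=6
AND R1, 63 → R1=7&63=7
MUL R1, 4 → R1=7*4=28
SHR R1, 2 → R1=28>>2=7
SUB R6, 2 → R6=6-2=4
CMP R6, 0  (cmp 4,0)
JNZ top: taken
AND R1, 63 → R1=7&63=7
MUL R1, 4 → R1=7*4=28
SHR R1, 2 → R1=28>>2=7
SUB R6, 2 → R6=4-2=2
CMP R6, 0  (cmp 2,0)
JNZ top: taken
AND R1, 63 → R1=7&63=7
MUL R1, 4 → R1=7*4=28
SHR R1, 2 → R1=28>>2=7
SUB R6, 2 → R6=2-2=0
CMP R6, 0  (cmp 0,0)
JNZ top: not taken
AND R1, 31 → R1=7&31=7
halt.
Total executed instructions: 22.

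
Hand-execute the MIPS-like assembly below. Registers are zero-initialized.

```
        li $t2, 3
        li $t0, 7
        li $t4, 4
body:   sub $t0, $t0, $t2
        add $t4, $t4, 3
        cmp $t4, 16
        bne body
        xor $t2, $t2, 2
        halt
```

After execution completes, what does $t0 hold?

after li $t2, 3: $t2=3
after li $t0, 7: $t0=7
after li $t4, 4: $t4=4
after sub $t0, $t0, $t2: $t0=7-3=4
after add $t4, $t4, 3: $t4=4+3=7
cmp $t4, 16  (cmp 7,16)
bne body: taken
after sub $t0, $t0, $t2: $t0=4-3=1
after add $t4, $t4, 3: $t4=7+3=10
cmp $t4, 16  (cmp 10,16)
bne body: taken
after sub $t0, $t0, $t2: $t0=1-3=-2
after add $t4, $t4, 3: $t4=10+3=13
cmp $t4, 16  (cmp 13,16)
bne body: taken
after sub $t0, $t0, $t2: $t0=(-2)-3=-5
after add $t4, $t4, 3: $t4=13+3=16
cmp $t4, 16  (cmp 16,16)
bne body: not taken
after xor $t2, $t2, 2: $t2=3^2=1
halt.

-5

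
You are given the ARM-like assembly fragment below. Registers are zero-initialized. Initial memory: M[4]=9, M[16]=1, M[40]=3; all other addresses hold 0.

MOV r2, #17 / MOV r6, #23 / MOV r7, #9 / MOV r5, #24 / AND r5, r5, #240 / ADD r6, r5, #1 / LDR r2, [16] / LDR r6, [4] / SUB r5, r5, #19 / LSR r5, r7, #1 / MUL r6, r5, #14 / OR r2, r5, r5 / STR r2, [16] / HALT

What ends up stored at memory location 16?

after MOV r2, #17: r2=17
after MOV r6, #23: r6=23
after MOV r7, #9: r7=9
after MOV r5, #24: r5=24
after AND r5, r5, #240: r5=24&240=16
after ADD r6, r5, #1: r6=16+1=17
after LDR r2, [16]: r2=M[16]=1
after LDR r6, [4]: r6=M[4]=9
after SUB r5, r5, #19: r5=16-19=-3
after LSR r5, r7, #1: r5=9>>1=4
after MUL r6, r5, #14: r6=4*14=56
after OR r2, r5, r5: r2=4|4=4
STR r2, [16] → M[16]=4
halt.

4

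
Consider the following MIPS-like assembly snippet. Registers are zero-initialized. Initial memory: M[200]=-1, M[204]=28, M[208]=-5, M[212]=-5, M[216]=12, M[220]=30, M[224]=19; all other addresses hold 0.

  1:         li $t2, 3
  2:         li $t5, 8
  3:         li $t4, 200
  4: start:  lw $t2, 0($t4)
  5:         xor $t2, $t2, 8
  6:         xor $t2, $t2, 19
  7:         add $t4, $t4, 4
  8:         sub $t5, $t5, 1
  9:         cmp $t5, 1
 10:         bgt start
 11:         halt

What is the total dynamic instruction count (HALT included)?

after li $t2, 3: $t2=3
after li $t5, 8: $t5=8
after li $t4, 200: $t4=200
after lw $t2, 0($t4): $t2=M[200]=-1
after xor $t2, $t2, 8: $t2=(-1)^8=-9
after xor $t2, $t2, 19: $t2=(-9)^19=-28
after add $t4, $t4, 4: $t4=200+4=204
after sub $t5, $t5, 1: $t5=8-1=7
cmp $t5, 1  (cmp 7,1)
bgt start: taken
after lw $t2, 0($t4): $t2=M[204]=28
after xor $t2, $t2, 8: $t2=28^8=20
after xor $t2, $t2, 19: $t2=20^19=7
after add $t4, $t4, 4: $t4=204+4=208
after sub $t5, $t5, 1: $t5=7-1=6
cmp $t5, 1  (cmp 6,1)
bgt start: taken
after lw $t2, 0($t4): $t2=M[208]=-5
after xor $t2, $t2, 8: $t2=(-5)^8=-13
after xor $t2, $t2, 19: $t2=(-13)^19=-32
after add $t4, $t4, 4: $t4=208+4=212
after sub $t5, $t5, 1: $t5=6-1=5
cmp $t5, 1  (cmp 5,1)
bgt start: taken
after lw $t2, 0($t4): $t2=M[212]=-5
after xor $t2, $t2, 8: $t2=(-5)^8=-13
after xor $t2, $t2, 19: $t2=(-13)^19=-32
after add $t4, $t4, 4: $t4=212+4=216
after sub $t5, $t5, 1: $t5=5-1=4
cmp $t5, 1  (cmp 4,1)
bgt start: taken
after lw $t2, 0($t4): $t2=M[216]=12
after xor $t2, $t2, 8: $t2=12^8=4
after xor $t2, $t2, 19: $t2=4^19=23
after add $t4, $t4, 4: $t4=216+4=220
after sub $t5, $t5, 1: $t5=4-1=3
cmp $t5, 1  (cmp 3,1)
bgt start: taken
after lw $t2, 0($t4): $t2=M[220]=30
after xor $t2, $t2, 8: $t2=30^8=22
after xor $t2, $t2, 19: $t2=22^19=5
after add $t4, $t4, 4: $t4=220+4=224
after sub $t5, $t5, 1: $t5=3-1=2
cmp $t5, 1  (cmp 2,1)
bgt start: taken
after lw $t2, 0($t4): $t2=M[224]=19
after xor $t2, $t2, 8: $t2=19^8=27
after xor $t2, $t2, 19: $t2=27^19=8
after add $t4, $t4, 4: $t4=224+4=228
after sub $t5, $t5, 1: $t5=2-1=1
cmp $t5, 1  (cmp 1,1)
bgt start: not taken
halt.
Total executed instructions: 53.

53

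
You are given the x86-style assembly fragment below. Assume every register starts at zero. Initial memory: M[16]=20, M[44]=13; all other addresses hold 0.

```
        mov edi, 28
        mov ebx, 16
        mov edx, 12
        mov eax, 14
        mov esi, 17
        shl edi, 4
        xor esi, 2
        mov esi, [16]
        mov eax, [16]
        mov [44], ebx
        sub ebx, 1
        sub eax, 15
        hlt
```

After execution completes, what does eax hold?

5

edi=28
ebx=16
edx=12
eax=14
esi=17
edi=28<<4=448
esi=17^2=19
esi=M[16]=20
eax=M[16]=20
mov [44], ebx → M[44]=16
ebx=16-1=15
eax=20-15=5
halt.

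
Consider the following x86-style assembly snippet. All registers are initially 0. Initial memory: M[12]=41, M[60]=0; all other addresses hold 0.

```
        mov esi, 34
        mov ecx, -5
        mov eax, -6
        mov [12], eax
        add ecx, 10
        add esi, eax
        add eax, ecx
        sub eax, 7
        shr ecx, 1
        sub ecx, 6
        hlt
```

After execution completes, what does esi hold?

mov esi, 34 → esi=34
mov ecx, -5 → ecx=-5
mov eax, -6 → eax=-6
mov [12], eax → M[12]=-6
add ecx, 10 → ecx=(-5)+10=5
add esi, eax → esi=34+(-6)=28
add eax, ecx → eax=(-6)+5=-1
sub eax, 7 → eax=(-1)-7=-8
shr ecx, 1 → ecx=5>>1=2
sub ecx, 6 → ecx=2-6=-4
halt.

28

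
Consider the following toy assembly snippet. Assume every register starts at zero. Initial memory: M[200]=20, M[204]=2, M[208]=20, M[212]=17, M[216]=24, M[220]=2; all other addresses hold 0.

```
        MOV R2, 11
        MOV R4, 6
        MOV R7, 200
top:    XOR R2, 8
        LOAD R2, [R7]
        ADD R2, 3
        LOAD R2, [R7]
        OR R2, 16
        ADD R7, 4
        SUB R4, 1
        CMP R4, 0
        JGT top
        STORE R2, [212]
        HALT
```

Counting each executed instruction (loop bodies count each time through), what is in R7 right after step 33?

212

after MOV R2, 11: R2=11
after MOV R4, 6: R4=6
after MOV R7, 200: R7=200
after XOR R2, 8: R2=11^8=3
after LOAD R2, [R7]: R2=M[200]=20
after ADD R2, 3: R2=20+3=23
after LOAD R2, [R7]: R2=M[200]=20
after OR R2, 16: R2=20|16=20
after ADD R7, 4: R7=200+4=204
after SUB R4, 1: R4=6-1=5
CMP R4, 0  (cmp 5,0)
JGT top: taken
after XOR R2, 8: R2=20^8=28
after LOAD R2, [R7]: R2=M[204]=2
after ADD R2, 3: R2=2+3=5
after LOAD R2, [R7]: R2=M[204]=2
after OR R2, 16: R2=2|16=18
after ADD R7, 4: R7=204+4=208
after SUB R4, 1: R4=5-1=4
CMP R4, 0  (cmp 4,0)
JGT top: taken
after XOR R2, 8: R2=18^8=26
after LOAD R2, [R7]: R2=M[208]=20
after ADD R2, 3: R2=20+3=23
after LOAD R2, [R7]: R2=M[208]=20
after OR R2, 16: R2=20|16=20
after ADD R7, 4: R7=208+4=212
after SUB R4, 1: R4=4-1=3
CMP R4, 0  (cmp 3,0)
JGT top: taken
after XOR R2, 8: R2=20^8=28
after LOAD R2, [R7]: R2=M[212]=17
after ADD R2, 3: R2=17+3=20
After step 33: R7 = 212.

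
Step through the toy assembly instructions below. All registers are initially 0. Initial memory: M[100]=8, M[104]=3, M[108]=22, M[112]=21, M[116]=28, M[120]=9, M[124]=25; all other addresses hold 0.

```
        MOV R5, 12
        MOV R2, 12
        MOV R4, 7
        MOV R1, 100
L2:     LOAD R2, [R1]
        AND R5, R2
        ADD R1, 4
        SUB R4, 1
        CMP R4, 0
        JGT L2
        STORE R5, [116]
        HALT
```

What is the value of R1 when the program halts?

128

R5=12
R2=12
R4=7
R1=100
R2=M[100]=8
R5=12&8=8
R1=100+4=104
R4=7-1=6
CMP R4, 0  (cmp 6,0)
JGT L2: taken
R2=M[104]=3
R5=8&3=0
R1=104+4=108
R4=6-1=5
CMP R4, 0  (cmp 5,0)
JGT L2: taken
R2=M[108]=22
R5=0&22=0
R1=108+4=112
R4=5-1=4
CMP R4, 0  (cmp 4,0)
JGT L2: taken
R2=M[112]=21
R5=0&21=0
R1=112+4=116
R4=4-1=3
CMP R4, 0  (cmp 3,0)
JGT L2: taken
R2=M[116]=28
R5=0&28=0
R1=116+4=120
R4=3-1=2
CMP R4, 0  (cmp 2,0)
JGT L2: taken
R2=M[120]=9
R5=0&9=0
R1=120+4=124
R4=2-1=1
CMP R4, 0  (cmp 1,0)
JGT L2: taken
R2=M[124]=25
R5=0&25=0
R1=124+4=128
R4=1-1=0
CMP R4, 0  (cmp 0,0)
JGT L2: not taken
STORE R5, [116] → M[116]=0
halt.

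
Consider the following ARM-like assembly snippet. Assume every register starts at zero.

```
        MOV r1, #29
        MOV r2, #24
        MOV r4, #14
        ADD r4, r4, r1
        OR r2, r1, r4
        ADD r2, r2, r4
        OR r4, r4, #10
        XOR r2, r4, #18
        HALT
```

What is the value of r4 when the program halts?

r1=29
r2=24
r4=14
r4=14+29=43
r2=29|43=63
r2=63+43=106
r4=43|10=43
r2=43^18=57
halt.

43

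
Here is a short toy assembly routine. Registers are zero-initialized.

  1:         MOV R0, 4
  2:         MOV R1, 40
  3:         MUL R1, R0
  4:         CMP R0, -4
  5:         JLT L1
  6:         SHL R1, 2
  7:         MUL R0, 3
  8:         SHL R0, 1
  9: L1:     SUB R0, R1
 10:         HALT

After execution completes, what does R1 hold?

640

MOV R0, 4 → R0=4
MOV R1, 40 → R1=40
MUL R1, R0 → R1=40*4=160
CMP R0, -4  (cmp 4,-4)
JLT L1: not taken
SHL R1, 2 → R1=160<<2=640
MUL R0, 3 → R0=4*3=12
SHL R0, 1 → R0=12<<1=24
SUB R0, R1 → R0=24-640=-616
halt.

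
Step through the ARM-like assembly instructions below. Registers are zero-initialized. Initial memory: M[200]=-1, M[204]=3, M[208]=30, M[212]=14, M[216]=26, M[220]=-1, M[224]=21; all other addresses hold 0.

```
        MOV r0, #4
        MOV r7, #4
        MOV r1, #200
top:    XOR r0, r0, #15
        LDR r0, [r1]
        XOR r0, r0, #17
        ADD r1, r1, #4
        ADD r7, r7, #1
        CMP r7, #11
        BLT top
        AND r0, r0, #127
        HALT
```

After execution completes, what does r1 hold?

228

r0=4
r7=4
r1=200
r0=4^15=11
r0=M[200]=-1
r0=(-1)^17=-18
r1=200+4=204
r7=4+1=5
CMP r7, #11  (cmp 5,11)
BLT top: taken
r0=(-18)^15=-31
r0=M[204]=3
r0=3^17=18
r1=204+4=208
r7=5+1=6
CMP r7, #11  (cmp 6,11)
BLT top: taken
r0=18^15=29
r0=M[208]=30
r0=30^17=15
r1=208+4=212
r7=6+1=7
CMP r7, #11  (cmp 7,11)
BLT top: taken
r0=15^15=0
r0=M[212]=14
r0=14^17=31
r1=212+4=216
r7=7+1=8
CMP r7, #11  (cmp 8,11)
BLT top: taken
r0=31^15=16
r0=M[216]=26
r0=26^17=11
r1=216+4=220
r7=8+1=9
CMP r7, #11  (cmp 9,11)
BLT top: taken
r0=11^15=4
r0=M[220]=-1
r0=(-1)^17=-18
r1=220+4=224
r7=9+1=10
CMP r7, #11  (cmp 10,11)
BLT top: taken
r0=(-18)^15=-31
r0=M[224]=21
r0=21^17=4
r1=224+4=228
r7=10+1=11
CMP r7, #11  (cmp 11,11)
BLT top: not taken
r0=4&127=4
halt.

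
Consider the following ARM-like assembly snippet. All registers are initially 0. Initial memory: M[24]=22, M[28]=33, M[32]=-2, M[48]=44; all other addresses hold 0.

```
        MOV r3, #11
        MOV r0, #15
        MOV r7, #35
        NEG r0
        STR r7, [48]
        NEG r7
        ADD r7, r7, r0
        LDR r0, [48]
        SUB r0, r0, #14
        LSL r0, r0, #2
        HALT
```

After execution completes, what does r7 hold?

-50

r3=11
r0=15
r7=35
r0=-(15)=-15
STR r7, [48] → M[48]=35
r7=-(35)=-35
r7=(-35)+(-15)=-50
r0=M[48]=35
r0=35-14=21
r0=21<<2=84
halt.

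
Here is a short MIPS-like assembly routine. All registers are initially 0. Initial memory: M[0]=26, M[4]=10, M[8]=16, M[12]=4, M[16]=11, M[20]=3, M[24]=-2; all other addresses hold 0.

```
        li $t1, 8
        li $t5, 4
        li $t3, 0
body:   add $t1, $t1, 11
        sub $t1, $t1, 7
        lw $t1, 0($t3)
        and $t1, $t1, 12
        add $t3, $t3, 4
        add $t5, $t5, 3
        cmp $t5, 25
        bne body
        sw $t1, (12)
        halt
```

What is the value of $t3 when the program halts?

28

li $t1, 8 → $t1=8
li $t5, 4 → $t5=4
li $t3, 0 → $t3=0
add $t1, $t1, 11 → $t1=8+11=19
sub $t1, $t1, 7 → $t1=19-7=12
lw $t1, 0($t3) → $t1=M[0]=26
and $t1, $t1, 12 → $t1=26&12=8
add $t3, $t3, 4 → $t3=0+4=4
add $t5, $t5, 3 → $t5=4+3=7
cmp $t5, 25  (cmp 7,25)
bne body: taken
add $t1, $t1, 11 → $t1=8+11=19
sub $t1, $t1, 7 → $t1=19-7=12
lw $t1, 0($t3) → $t1=M[4]=10
and $t1, $t1, 12 → $t1=10&12=8
add $t3, $t3, 4 → $t3=4+4=8
add $t5, $t5, 3 → $t5=7+3=10
cmp $t5, 25  (cmp 10,25)
bne body: taken
add $t1, $t1, 11 → $t1=8+11=19
sub $t1, $t1, 7 → $t1=19-7=12
lw $t1, 0($t3) → $t1=M[8]=16
and $t1, $t1, 12 → $t1=16&12=0
add $t3, $t3, 4 → $t3=8+4=12
add $t5, $t5, 3 → $t5=10+3=13
cmp $t5, 25  (cmp 13,25)
bne body: taken
add $t1, $t1, 11 → $t1=0+11=11
sub $t1, $t1, 7 → $t1=11-7=4
lw $t1, 0($t3) → $t1=M[12]=4
and $t1, $t1, 12 → $t1=4&12=4
add $t3, $t3, 4 → $t3=12+4=16
add $t5, $t5, 3 → $t5=13+3=16
cmp $t5, 25  (cmp 16,25)
bne body: taken
add $t1, $t1, 11 → $t1=4+11=15
sub $t1, $t1, 7 → $t1=15-7=8
lw $t1, 0($t3) → $t1=M[16]=11
and $t1, $t1, 12 → $t1=11&12=8
add $t3, $t3, 4 → $t3=16+4=20
add $t5, $t5, 3 → $t5=16+3=19
cmp $t5, 25  (cmp 19,25)
bne body: taken
add $t1, $t1, 11 → $t1=8+11=19
sub $t1, $t1, 7 → $t1=19-7=12
lw $t1, 0($t3) → $t1=M[20]=3
and $t1, $t1, 12 → $t1=3&12=0
add $t3, $t3, 4 → $t3=20+4=24
add $t5, $t5, 3 → $t5=19+3=22
cmp $t5, 25  (cmp 22,25)
bne body: taken
add $t1, $t1, 11 → $t1=0+11=11
sub $t1, $t1, 7 → $t1=11-7=4
lw $t1, 0($t3) → $t1=M[24]=-2
and $t1, $t1, 12 → $t1=(-2)&12=12
add $t3, $t3, 4 → $t3=24+4=28
add $t5, $t5, 3 → $t5=22+3=25
cmp $t5, 25  (cmp 25,25)
bne body: not taken
sw $t1, (12) → M[12]=12
halt.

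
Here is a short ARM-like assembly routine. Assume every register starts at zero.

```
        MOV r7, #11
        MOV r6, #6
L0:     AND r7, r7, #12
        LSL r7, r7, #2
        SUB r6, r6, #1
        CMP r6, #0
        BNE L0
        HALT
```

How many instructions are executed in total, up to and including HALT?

r7=11
r6=6
r7=11&12=8
r7=8<<2=32
r6=6-1=5
CMP r6, #0  (cmp 5,0)
BNE L0: taken
r7=32&12=0
r7=0<<2=0
r6=5-1=4
CMP r6, #0  (cmp 4,0)
BNE L0: taken
r7=0&12=0
r7=0<<2=0
r6=4-1=3
CMP r6, #0  (cmp 3,0)
BNE L0: taken
r7=0&12=0
r7=0<<2=0
r6=3-1=2
CMP r6, #0  (cmp 2,0)
BNE L0: taken
r7=0&12=0
r7=0<<2=0
r6=2-1=1
CMP r6, #0  (cmp 1,0)
BNE L0: taken
r7=0&12=0
r7=0<<2=0
r6=1-1=0
CMP r6, #0  (cmp 0,0)
BNE L0: not taken
halt.
Total executed instructions: 33.

33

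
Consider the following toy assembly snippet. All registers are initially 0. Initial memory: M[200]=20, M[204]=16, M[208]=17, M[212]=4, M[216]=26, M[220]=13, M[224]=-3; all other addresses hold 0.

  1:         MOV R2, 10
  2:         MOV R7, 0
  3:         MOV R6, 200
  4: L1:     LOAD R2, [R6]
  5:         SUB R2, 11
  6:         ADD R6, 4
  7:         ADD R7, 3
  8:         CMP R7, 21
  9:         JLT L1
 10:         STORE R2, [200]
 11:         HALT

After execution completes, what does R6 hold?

MOV R2, 10 → R2=10
MOV R7, 0 → R7=0
MOV R6, 200 → R6=200
LOAD R2, [R6] → R2=M[200]=20
SUB R2, 11 → R2=20-11=9
ADD R6, 4 → R6=200+4=204
ADD R7, 3 → R7=0+3=3
CMP R7, 21  (cmp 3,21)
JLT L1: taken
LOAD R2, [R6] → R2=M[204]=16
SUB R2, 11 → R2=16-11=5
ADD R6, 4 → R6=204+4=208
ADD R7, 3 → R7=3+3=6
CMP R7, 21  (cmp 6,21)
JLT L1: taken
LOAD R2, [R6] → R2=M[208]=17
SUB R2, 11 → R2=17-11=6
ADD R6, 4 → R6=208+4=212
ADD R7, 3 → R7=6+3=9
CMP R7, 21  (cmp 9,21)
JLT L1: taken
LOAD R2, [R6] → R2=M[212]=4
SUB R2, 11 → R2=4-11=-7
ADD R6, 4 → R6=212+4=216
ADD R7, 3 → R7=9+3=12
CMP R7, 21  (cmp 12,21)
JLT L1: taken
LOAD R2, [R6] → R2=M[216]=26
SUB R2, 11 → R2=26-11=15
ADD R6, 4 → R6=216+4=220
ADD R7, 3 → R7=12+3=15
CMP R7, 21  (cmp 15,21)
JLT L1: taken
LOAD R2, [R6] → R2=M[220]=13
SUB R2, 11 → R2=13-11=2
ADD R6, 4 → R6=220+4=224
ADD R7, 3 → R7=15+3=18
CMP R7, 21  (cmp 18,21)
JLT L1: taken
LOAD R2, [R6] → R2=M[224]=-3
SUB R2, 11 → R2=(-3)-11=-14
ADD R6, 4 → R6=224+4=228
ADD R7, 3 → R7=18+3=21
CMP R7, 21  (cmp 21,21)
JLT L1: not taken
STORE R2, [200] → M[200]=-14
halt.

228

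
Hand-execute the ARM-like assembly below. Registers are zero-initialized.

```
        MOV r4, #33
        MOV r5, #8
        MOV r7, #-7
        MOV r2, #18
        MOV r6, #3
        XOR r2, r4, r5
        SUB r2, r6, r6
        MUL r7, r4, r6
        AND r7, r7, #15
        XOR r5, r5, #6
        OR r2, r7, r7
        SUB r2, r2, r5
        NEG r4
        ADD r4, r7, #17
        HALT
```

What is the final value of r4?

20

r4=33
r5=8
r7=-7
r2=18
r6=3
r2=33^8=41
r2=3-3=0
r7=33*3=99
r7=99&15=3
r5=8^6=14
r2=3|3=3
r2=3-14=-11
r4=-(33)=-33
r4=3+17=20
halt.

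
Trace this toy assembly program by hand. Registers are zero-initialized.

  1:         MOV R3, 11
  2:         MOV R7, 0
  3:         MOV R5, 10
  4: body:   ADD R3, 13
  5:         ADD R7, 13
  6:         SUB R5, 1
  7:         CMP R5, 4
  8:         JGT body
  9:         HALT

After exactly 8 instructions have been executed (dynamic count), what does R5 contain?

R3=11
R7=0
R5=10
R3=11+13=24
R7=0+13=13
R5=10-1=9
CMP R5, 4  (cmp 9,4)
JGT body: taken
After step 8: R5 = 9.

9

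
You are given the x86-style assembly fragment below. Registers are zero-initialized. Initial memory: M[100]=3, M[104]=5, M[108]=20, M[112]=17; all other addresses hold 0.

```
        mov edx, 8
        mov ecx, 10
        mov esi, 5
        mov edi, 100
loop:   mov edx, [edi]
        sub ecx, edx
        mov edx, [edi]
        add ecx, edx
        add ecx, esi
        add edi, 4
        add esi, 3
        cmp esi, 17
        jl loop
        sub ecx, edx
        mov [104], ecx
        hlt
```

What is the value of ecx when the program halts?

mov edx, 8 → edx=8
mov ecx, 10 → ecx=10
mov esi, 5 → esi=5
mov edi, 100 → edi=100
mov edx, [edi] → edx=M[100]=3
sub ecx, edx → ecx=10-3=7
mov edx, [edi] → edx=M[100]=3
add ecx, edx → ecx=7+3=10
add ecx, esi → ecx=10+5=15
add edi, 4 → edi=100+4=104
add esi, 3 → esi=5+3=8
cmp esi, 17  (cmp 8,17)
jl loop: taken
mov edx, [edi] → edx=M[104]=5
sub ecx, edx → ecx=15-5=10
mov edx, [edi] → edx=M[104]=5
add ecx, edx → ecx=10+5=15
add ecx, esi → ecx=15+8=23
add edi, 4 → edi=104+4=108
add esi, 3 → esi=8+3=11
cmp esi, 17  (cmp 11,17)
jl loop: taken
mov edx, [edi] → edx=M[108]=20
sub ecx, edx → ecx=23-20=3
mov edx, [edi] → edx=M[108]=20
add ecx, edx → ecx=3+20=23
add ecx, esi → ecx=23+11=34
add edi, 4 → edi=108+4=112
add esi, 3 → esi=11+3=14
cmp esi, 17  (cmp 14,17)
jl loop: taken
mov edx, [edi] → edx=M[112]=17
sub ecx, edx → ecx=34-17=17
mov edx, [edi] → edx=M[112]=17
add ecx, edx → ecx=17+17=34
add ecx, esi → ecx=34+14=48
add edi, 4 → edi=112+4=116
add esi, 3 → esi=14+3=17
cmp esi, 17  (cmp 17,17)
jl loop: not taken
sub ecx, edx → ecx=48-17=31
mov [104], ecx → M[104]=31
halt.

31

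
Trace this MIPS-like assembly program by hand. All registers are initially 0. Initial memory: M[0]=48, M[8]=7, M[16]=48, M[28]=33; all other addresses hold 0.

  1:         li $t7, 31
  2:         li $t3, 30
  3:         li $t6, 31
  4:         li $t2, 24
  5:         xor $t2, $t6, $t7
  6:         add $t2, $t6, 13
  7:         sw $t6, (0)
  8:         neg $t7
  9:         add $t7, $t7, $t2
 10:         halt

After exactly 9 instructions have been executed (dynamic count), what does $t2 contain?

after li $t7, 31: $t7=31
after li $t3, 30: $t3=30
after li $t6, 31: $t6=31
after li $t2, 24: $t2=24
after xor $t2, $t6, $t7: $t2=31^31=0
after add $t2, $t6, 13: $t2=31+13=44
sw $t6, (0) → M[0]=31
after neg $t7: $t7=-(31)=-31
after add $t7, $t7, $t2: $t7=(-31)+44=13
After step 9: $t2 = 44.

44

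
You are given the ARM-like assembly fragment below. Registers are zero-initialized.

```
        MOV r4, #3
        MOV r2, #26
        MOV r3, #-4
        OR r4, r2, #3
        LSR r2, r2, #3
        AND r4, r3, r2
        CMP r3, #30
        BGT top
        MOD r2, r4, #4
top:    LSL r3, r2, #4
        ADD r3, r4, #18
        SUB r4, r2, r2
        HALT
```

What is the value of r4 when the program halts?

0

MOV r4, #3 → r4=3
MOV r2, #26 → r2=26
MOV r3, #-4 → r3=-4
OR r4, r2, #3 → r4=26|3=27
LSR r2, r2, #3 → r2=26>>3=3
AND r4, r3, r2 → r4=(-4)&3=0
CMP r3, #30  (cmp -4,30)
BGT top: not taken
MOD r2, r4, #4 → r2=0%4=0
LSL r3, r2, #4 → r3=0<<4=0
ADD r3, r4, #18 → r3=0+18=18
SUB r4, r2, r2 → r4=0-0=0
halt.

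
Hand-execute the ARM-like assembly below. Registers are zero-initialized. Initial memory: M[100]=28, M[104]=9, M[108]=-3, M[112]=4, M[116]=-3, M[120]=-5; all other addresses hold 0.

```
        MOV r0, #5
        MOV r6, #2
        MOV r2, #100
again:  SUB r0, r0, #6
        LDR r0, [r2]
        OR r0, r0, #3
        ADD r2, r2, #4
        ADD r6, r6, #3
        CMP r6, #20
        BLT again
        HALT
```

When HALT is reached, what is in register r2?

124

after MOV r0, #5: r0=5
after MOV r6, #2: r6=2
after MOV r2, #100: r2=100
after SUB r0, r0, #6: r0=5-6=-1
after LDR r0, [r2]: r0=M[100]=28
after OR r0, r0, #3: r0=28|3=31
after ADD r2, r2, #4: r2=100+4=104
after ADD r6, r6, #3: r6=2+3=5
CMP r6, #20  (cmp 5,20)
BLT again: taken
after SUB r0, r0, #6: r0=31-6=25
after LDR r0, [r2]: r0=M[104]=9
after OR r0, r0, #3: r0=9|3=11
after ADD r2, r2, #4: r2=104+4=108
after ADD r6, r6, #3: r6=5+3=8
CMP r6, #20  (cmp 8,20)
BLT again: taken
after SUB r0, r0, #6: r0=11-6=5
after LDR r0, [r2]: r0=M[108]=-3
after OR r0, r0, #3: r0=(-3)|3=-1
after ADD r2, r2, #4: r2=108+4=112
after ADD r6, r6, #3: r6=8+3=11
CMP r6, #20  (cmp 11,20)
BLT again: taken
after SUB r0, r0, #6: r0=(-1)-6=-7
after LDR r0, [r2]: r0=M[112]=4
after OR r0, r0, #3: r0=4|3=7
after ADD r2, r2, #4: r2=112+4=116
after ADD r6, r6, #3: r6=11+3=14
CMP r6, #20  (cmp 14,20)
BLT again: taken
after SUB r0, r0, #6: r0=7-6=1
after LDR r0, [r2]: r0=M[116]=-3
after OR r0, r0, #3: r0=(-3)|3=-1
after ADD r2, r2, #4: r2=116+4=120
after ADD r6, r6, #3: r6=14+3=17
CMP r6, #20  (cmp 17,20)
BLT again: taken
after SUB r0, r0, #6: r0=(-1)-6=-7
after LDR r0, [r2]: r0=M[120]=-5
after OR r0, r0, #3: r0=(-5)|3=-5
after ADD r2, r2, #4: r2=120+4=124
after ADD r6, r6, #3: r6=17+3=20
CMP r6, #20  (cmp 20,20)
BLT again: not taken
halt.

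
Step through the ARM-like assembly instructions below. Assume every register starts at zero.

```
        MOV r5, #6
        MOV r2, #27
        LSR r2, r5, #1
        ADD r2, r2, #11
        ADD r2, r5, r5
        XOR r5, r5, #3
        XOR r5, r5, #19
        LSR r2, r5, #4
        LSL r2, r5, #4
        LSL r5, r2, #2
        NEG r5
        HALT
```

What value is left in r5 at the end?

-1408

r5=6
r2=27
r2=6>>1=3
r2=3+11=14
r2=6+6=12
r5=6^3=5
r5=5^19=22
r2=22>>4=1
r2=22<<4=352
r5=352<<2=1408
r5=-(1408)=-1408
halt.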